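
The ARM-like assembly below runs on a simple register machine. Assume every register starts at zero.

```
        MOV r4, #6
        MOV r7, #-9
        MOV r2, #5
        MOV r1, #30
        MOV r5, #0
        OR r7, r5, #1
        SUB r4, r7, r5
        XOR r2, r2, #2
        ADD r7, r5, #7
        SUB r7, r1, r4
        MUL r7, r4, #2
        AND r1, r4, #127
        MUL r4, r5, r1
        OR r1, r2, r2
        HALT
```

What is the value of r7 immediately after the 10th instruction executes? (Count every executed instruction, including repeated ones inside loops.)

29

r4=6
r7=-9
r2=5
r1=30
r5=0
r7=0|1=1
r4=1-0=1
r2=5^2=7
r7=0+7=7
r7=30-1=29
After step 10: r7 = 29.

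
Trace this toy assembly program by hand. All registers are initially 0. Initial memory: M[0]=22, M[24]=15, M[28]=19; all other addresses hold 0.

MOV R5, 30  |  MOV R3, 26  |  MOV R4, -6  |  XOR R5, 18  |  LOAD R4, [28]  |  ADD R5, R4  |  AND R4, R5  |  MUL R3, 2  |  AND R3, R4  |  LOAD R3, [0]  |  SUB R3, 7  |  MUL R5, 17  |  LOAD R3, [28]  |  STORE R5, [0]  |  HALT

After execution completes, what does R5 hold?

R5=30
R3=26
R4=-6
R5=30^18=12
R4=M[28]=19
R5=12+19=31
R4=19&31=19
R3=26*2=52
R3=52&19=16
R3=M[0]=22
R3=22-7=15
R5=31*17=527
R3=M[28]=19
STORE R5, [0] → M[0]=527
halt.

527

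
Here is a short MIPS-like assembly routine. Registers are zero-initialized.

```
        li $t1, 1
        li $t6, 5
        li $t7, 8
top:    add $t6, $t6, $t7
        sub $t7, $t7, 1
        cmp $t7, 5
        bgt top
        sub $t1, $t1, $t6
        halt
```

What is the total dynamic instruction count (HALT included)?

17

after li $t1, 1: $t1=1
after li $t6, 5: $t6=5
after li $t7, 8: $t7=8
after add $t6, $t6, $t7: $t6=5+8=13
after sub $t7, $t7, 1: $t7=8-1=7
cmp $t7, 5  (cmp 7,5)
bgt top: taken
after add $t6, $t6, $t7: $t6=13+7=20
after sub $t7, $t7, 1: $t7=7-1=6
cmp $t7, 5  (cmp 6,5)
bgt top: taken
after add $t6, $t6, $t7: $t6=20+6=26
after sub $t7, $t7, 1: $t7=6-1=5
cmp $t7, 5  (cmp 5,5)
bgt top: not taken
after sub $t1, $t1, $t6: $t1=1-26=-25
halt.
Total executed instructions: 17.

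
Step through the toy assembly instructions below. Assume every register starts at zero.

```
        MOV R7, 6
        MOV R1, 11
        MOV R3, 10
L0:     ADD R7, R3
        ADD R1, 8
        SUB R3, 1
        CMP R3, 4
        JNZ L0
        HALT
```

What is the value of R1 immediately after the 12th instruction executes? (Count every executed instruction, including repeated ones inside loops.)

MOV R7, 6 → R7=6
MOV R1, 11 → R1=11
MOV R3, 10 → R3=10
ADD R7, R3 → R7=6+10=16
ADD R1, 8 → R1=11+8=19
SUB R3, 1 → R3=10-1=9
CMP R3, 4  (cmp 9,4)
JNZ L0: taken
ADD R7, R3 → R7=16+9=25
ADD R1, 8 → R1=19+8=27
SUB R3, 1 → R3=9-1=8
CMP R3, 4  (cmp 8,4)
After step 12: R1 = 27.

27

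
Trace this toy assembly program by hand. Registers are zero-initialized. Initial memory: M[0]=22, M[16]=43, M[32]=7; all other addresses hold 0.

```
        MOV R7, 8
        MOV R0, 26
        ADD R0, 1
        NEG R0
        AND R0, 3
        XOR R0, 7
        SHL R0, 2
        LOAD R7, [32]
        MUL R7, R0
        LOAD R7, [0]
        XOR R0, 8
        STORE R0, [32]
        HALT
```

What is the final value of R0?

after MOV R7, 8: R7=8
after MOV R0, 26: R0=26
after ADD R0, 1: R0=26+1=27
after NEG R0: R0=-(27)=-27
after AND R0, 3: R0=(-27)&3=1
after XOR R0, 7: R0=1^7=6
after SHL R0, 2: R0=6<<2=24
after LOAD R7, [32]: R7=M[32]=7
after MUL R7, R0: R7=7*24=168
after LOAD R7, [0]: R7=M[0]=22
after XOR R0, 8: R0=24^8=16
STORE R0, [32] → M[32]=16
halt.

16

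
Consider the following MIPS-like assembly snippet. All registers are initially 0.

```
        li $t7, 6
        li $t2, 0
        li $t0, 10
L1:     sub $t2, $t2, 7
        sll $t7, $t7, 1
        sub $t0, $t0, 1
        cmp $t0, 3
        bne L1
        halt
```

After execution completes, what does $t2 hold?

-49

li $t7, 6 → $t7=6
li $t2, 0 → $t2=0
li $t0, 10 → $t0=10
sub $t2, $t2, 7 → $t2=0-7=-7
sll $t7, $t7, 1 → $t7=6<<1=12
sub $t0, $t0, 1 → $t0=10-1=9
cmp $t0, 3  (cmp 9,3)
bne L1: taken
sub $t2, $t2, 7 → $t2=(-7)-7=-14
sll $t7, $t7, 1 → $t7=12<<1=24
sub $t0, $t0, 1 → $t0=9-1=8
cmp $t0, 3  (cmp 8,3)
bne L1: taken
sub $t2, $t2, 7 → $t2=(-14)-7=-21
sll $t7, $t7, 1 → $t7=24<<1=48
sub $t0, $t0, 1 → $t0=8-1=7
cmp $t0, 3  (cmp 7,3)
bne L1: taken
sub $t2, $t2, 7 → $t2=(-21)-7=-28
sll $t7, $t7, 1 → $t7=48<<1=96
sub $t0, $t0, 1 → $t0=7-1=6
cmp $t0, 3  (cmp 6,3)
bne L1: taken
sub $t2, $t2, 7 → $t2=(-28)-7=-35
sll $t7, $t7, 1 → $t7=96<<1=192
sub $t0, $t0, 1 → $t0=6-1=5
cmp $t0, 3  (cmp 5,3)
bne L1: taken
sub $t2, $t2, 7 → $t2=(-35)-7=-42
sll $t7, $t7, 1 → $t7=192<<1=384
sub $t0, $t0, 1 → $t0=5-1=4
cmp $t0, 3  (cmp 4,3)
bne L1: taken
sub $t2, $t2, 7 → $t2=(-42)-7=-49
sll $t7, $t7, 1 → $t7=384<<1=768
sub $t0, $t0, 1 → $t0=4-1=3
cmp $t0, 3  (cmp 3,3)
bne L1: not taken
halt.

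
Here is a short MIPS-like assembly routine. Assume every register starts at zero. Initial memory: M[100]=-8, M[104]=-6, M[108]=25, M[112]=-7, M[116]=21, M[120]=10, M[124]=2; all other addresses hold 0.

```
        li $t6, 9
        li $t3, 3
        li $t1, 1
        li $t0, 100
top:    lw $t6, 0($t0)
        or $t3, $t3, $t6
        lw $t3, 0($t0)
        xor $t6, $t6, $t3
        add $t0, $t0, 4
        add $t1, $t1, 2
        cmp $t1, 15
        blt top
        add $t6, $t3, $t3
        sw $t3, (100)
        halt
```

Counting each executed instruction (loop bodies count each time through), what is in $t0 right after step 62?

$t6=9
$t3=3
$t1=1
$t0=100
$t6=M[100]=-8
$t3=3|(-8)=-5
$t3=M[100]=-8
$t6=(-8)^(-8)=0
$t0=100+4=104
$t1=1+2=3
cmp $t1, 15  (cmp 3,15)
blt top: taken
$t6=M[104]=-6
$t3=(-8)|(-6)=-6
$t3=M[104]=-6
$t6=(-6)^(-6)=0
$t0=104+4=108
$t1=3+2=5
cmp $t1, 15  (cmp 5,15)
blt top: taken
$t6=M[108]=25
$t3=(-6)|25=-5
$t3=M[108]=25
$t6=25^25=0
$t0=108+4=112
$t1=5+2=7
cmp $t1, 15  (cmp 7,15)
blt top: taken
$t6=M[112]=-7
$t3=25|(-7)=-7
$t3=M[112]=-7
$t6=(-7)^(-7)=0
$t0=112+4=116
$t1=7+2=9
cmp $t1, 15  (cmp 9,15)
blt top: taken
$t6=M[116]=21
$t3=(-7)|21=-3
$t3=M[116]=21
$t6=21^21=0
$t0=116+4=120
$t1=9+2=11
cmp $t1, 15  (cmp 11,15)
blt top: taken
$t6=M[120]=10
$t3=21|10=31
$t3=M[120]=10
$t6=10^10=0
$t0=120+4=124
$t1=11+2=13
cmp $t1, 15  (cmp 13,15)
blt top: taken
$t6=M[124]=2
$t3=10|2=10
$t3=M[124]=2
$t6=2^2=0
$t0=124+4=128
$t1=13+2=15
cmp $t1, 15  (cmp 15,15)
blt top: not taken
$t6=2+2=4
sw $t3, (100) → M[100]=2
After step 62: $t0 = 128.

128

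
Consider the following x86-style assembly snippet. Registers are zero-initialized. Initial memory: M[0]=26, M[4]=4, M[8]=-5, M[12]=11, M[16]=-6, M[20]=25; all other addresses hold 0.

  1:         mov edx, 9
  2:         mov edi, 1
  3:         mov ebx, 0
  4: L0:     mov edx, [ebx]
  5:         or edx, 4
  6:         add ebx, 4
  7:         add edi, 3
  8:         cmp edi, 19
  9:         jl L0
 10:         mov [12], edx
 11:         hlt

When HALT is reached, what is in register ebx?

24

edx=9
edi=1
ebx=0
edx=M[0]=26
edx=26|4=30
ebx=0+4=4
edi=1+3=4
cmp edi, 19  (cmp 4,19)
jl L0: taken
edx=M[4]=4
edx=4|4=4
ebx=4+4=8
edi=4+3=7
cmp edi, 19  (cmp 7,19)
jl L0: taken
edx=M[8]=-5
edx=(-5)|4=-1
ebx=8+4=12
edi=7+3=10
cmp edi, 19  (cmp 10,19)
jl L0: taken
edx=M[12]=11
edx=11|4=15
ebx=12+4=16
edi=10+3=13
cmp edi, 19  (cmp 13,19)
jl L0: taken
edx=M[16]=-6
edx=(-6)|4=-2
ebx=16+4=20
edi=13+3=16
cmp edi, 19  (cmp 16,19)
jl L0: taken
edx=M[20]=25
edx=25|4=29
ebx=20+4=24
edi=16+3=19
cmp edi, 19  (cmp 19,19)
jl L0: not taken
mov [12], edx → M[12]=29
halt.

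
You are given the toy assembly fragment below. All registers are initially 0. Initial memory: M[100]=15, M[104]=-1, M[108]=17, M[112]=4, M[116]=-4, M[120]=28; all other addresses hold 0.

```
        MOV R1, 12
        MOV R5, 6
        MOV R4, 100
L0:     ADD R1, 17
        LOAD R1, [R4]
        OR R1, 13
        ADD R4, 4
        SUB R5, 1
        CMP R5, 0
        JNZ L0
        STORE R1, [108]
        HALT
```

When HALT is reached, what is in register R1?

after MOV R1, 12: R1=12
after MOV R5, 6: R5=6
after MOV R4, 100: R4=100
after ADD R1, 17: R1=12+17=29
after LOAD R1, [R4]: R1=M[100]=15
after OR R1, 13: R1=15|13=15
after ADD R4, 4: R4=100+4=104
after SUB R5, 1: R5=6-1=5
CMP R5, 0  (cmp 5,0)
JNZ L0: taken
after ADD R1, 17: R1=15+17=32
after LOAD R1, [R4]: R1=M[104]=-1
after OR R1, 13: R1=(-1)|13=-1
after ADD R4, 4: R4=104+4=108
after SUB R5, 1: R5=5-1=4
CMP R5, 0  (cmp 4,0)
JNZ L0: taken
after ADD R1, 17: R1=(-1)+17=16
after LOAD R1, [R4]: R1=M[108]=17
after OR R1, 13: R1=17|13=29
after ADD R4, 4: R4=108+4=112
after SUB R5, 1: R5=4-1=3
CMP R5, 0  (cmp 3,0)
JNZ L0: taken
after ADD R1, 17: R1=29+17=46
after LOAD R1, [R4]: R1=M[112]=4
after OR R1, 13: R1=4|13=13
after ADD R4, 4: R4=112+4=116
after SUB R5, 1: R5=3-1=2
CMP R5, 0  (cmp 2,0)
JNZ L0: taken
after ADD R1, 17: R1=13+17=30
after LOAD R1, [R4]: R1=M[116]=-4
after OR R1, 13: R1=(-4)|13=-3
after ADD R4, 4: R4=116+4=120
after SUB R5, 1: R5=2-1=1
CMP R5, 0  (cmp 1,0)
JNZ L0: taken
after ADD R1, 17: R1=(-3)+17=14
after LOAD R1, [R4]: R1=M[120]=28
after OR R1, 13: R1=28|13=29
after ADD R4, 4: R4=120+4=124
after SUB R5, 1: R5=1-1=0
CMP R5, 0  (cmp 0,0)
JNZ L0: not taken
STORE R1, [108] → M[108]=29
halt.

29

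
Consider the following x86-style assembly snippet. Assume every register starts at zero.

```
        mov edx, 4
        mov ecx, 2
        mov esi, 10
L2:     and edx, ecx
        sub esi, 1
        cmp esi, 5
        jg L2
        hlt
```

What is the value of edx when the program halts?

mov edx, 4 → edx=4
mov ecx, 2 → ecx=2
mov esi, 10 → esi=10
and edx, ecx → edx=4&2=0
sub esi, 1 → esi=10-1=9
cmp esi, 5  (cmp 9,5)
jg L2: taken
and edx, ecx → edx=0&2=0
sub esi, 1 → esi=9-1=8
cmp esi, 5  (cmp 8,5)
jg L2: taken
and edx, ecx → edx=0&2=0
sub esi, 1 → esi=8-1=7
cmp esi, 5  (cmp 7,5)
jg L2: taken
and edx, ecx → edx=0&2=0
sub esi, 1 → esi=7-1=6
cmp esi, 5  (cmp 6,5)
jg L2: taken
and edx, ecx → edx=0&2=0
sub esi, 1 → esi=6-1=5
cmp esi, 5  (cmp 5,5)
jg L2: not taken
halt.

0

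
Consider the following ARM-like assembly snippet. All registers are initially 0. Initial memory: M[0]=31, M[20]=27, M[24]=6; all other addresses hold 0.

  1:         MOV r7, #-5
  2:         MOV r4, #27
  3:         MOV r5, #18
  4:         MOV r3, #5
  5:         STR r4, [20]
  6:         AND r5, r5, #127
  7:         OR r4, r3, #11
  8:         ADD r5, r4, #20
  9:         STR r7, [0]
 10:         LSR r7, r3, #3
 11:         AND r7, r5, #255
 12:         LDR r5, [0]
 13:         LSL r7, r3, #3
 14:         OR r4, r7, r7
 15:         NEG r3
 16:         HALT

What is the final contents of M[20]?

27

after MOV r7, #-5: r7=-5
after MOV r4, #27: r4=27
after MOV r5, #18: r5=18
after MOV r3, #5: r3=5
STR r4, [20] → M[20]=27
after AND r5, r5, #127: r5=18&127=18
after OR r4, r3, #11: r4=5|11=15
after ADD r5, r4, #20: r5=15+20=35
STR r7, [0] → M[0]=-5
after LSR r7, r3, #3: r7=5>>3=0
after AND r7, r5, #255: r7=35&255=35
after LDR r5, [0]: r5=M[0]=-5
after LSL r7, r3, #3: r7=5<<3=40
after OR r4, r7, r7: r4=40|40=40
after NEG r3: r3=-(5)=-5
halt.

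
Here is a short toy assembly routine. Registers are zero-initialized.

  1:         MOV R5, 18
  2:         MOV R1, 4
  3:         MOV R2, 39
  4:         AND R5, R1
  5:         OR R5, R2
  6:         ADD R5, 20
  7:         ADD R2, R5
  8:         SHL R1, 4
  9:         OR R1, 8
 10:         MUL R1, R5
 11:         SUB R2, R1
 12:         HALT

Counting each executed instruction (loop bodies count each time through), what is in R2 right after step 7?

R5=18
R1=4
R2=39
R5=18&4=0
R5=0|39=39
R5=39+20=59
R2=39+59=98
After step 7: R2 = 98.

98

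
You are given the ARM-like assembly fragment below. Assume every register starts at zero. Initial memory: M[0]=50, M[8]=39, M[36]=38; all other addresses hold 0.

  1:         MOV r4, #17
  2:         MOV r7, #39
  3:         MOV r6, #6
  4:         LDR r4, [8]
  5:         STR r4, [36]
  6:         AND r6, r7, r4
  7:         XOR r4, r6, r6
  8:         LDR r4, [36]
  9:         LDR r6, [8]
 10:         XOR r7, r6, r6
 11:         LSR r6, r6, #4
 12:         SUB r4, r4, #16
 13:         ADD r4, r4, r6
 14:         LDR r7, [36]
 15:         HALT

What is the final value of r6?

2

after MOV r4, #17: r4=17
after MOV r7, #39: r7=39
after MOV r6, #6: r6=6
after LDR r4, [8]: r4=M[8]=39
STR r4, [36] → M[36]=39
after AND r6, r7, r4: r6=39&39=39
after XOR r4, r6, r6: r4=39^39=0
after LDR r4, [36]: r4=M[36]=39
after LDR r6, [8]: r6=M[8]=39
after XOR r7, r6, r6: r7=39^39=0
after LSR r6, r6, #4: r6=39>>4=2
after SUB r4, r4, #16: r4=39-16=23
after ADD r4, r4, r6: r4=23+2=25
after LDR r7, [36]: r7=M[36]=39
halt.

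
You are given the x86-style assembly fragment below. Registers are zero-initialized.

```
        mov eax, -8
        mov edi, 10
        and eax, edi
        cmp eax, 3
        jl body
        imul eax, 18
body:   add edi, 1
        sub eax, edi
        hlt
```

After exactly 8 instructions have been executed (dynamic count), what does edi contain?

11

eax=-8
edi=10
eax=(-8)&10=8
cmp eax, 3  (cmp 8,3)
jl body: not taken
eax=8*18=144
edi=10+1=11
eax=144-11=133
After step 8: edi = 11.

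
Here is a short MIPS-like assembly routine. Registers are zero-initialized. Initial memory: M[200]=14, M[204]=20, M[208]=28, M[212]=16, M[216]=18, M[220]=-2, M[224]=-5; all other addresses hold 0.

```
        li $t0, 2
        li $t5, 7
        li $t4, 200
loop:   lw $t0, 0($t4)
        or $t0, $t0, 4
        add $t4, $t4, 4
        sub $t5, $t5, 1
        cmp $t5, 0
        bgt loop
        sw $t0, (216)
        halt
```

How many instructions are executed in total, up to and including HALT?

47

after li $t0, 2: $t0=2
after li $t5, 7: $t5=7
after li $t4, 200: $t4=200
after lw $t0, 0($t4): $t0=M[200]=14
after or $t0, $t0, 4: $t0=14|4=14
after add $t4, $t4, 4: $t4=200+4=204
after sub $t5, $t5, 1: $t5=7-1=6
cmp $t5, 0  (cmp 6,0)
bgt loop: taken
after lw $t0, 0($t4): $t0=M[204]=20
after or $t0, $t0, 4: $t0=20|4=20
after add $t4, $t4, 4: $t4=204+4=208
after sub $t5, $t5, 1: $t5=6-1=5
cmp $t5, 0  (cmp 5,0)
bgt loop: taken
after lw $t0, 0($t4): $t0=M[208]=28
after or $t0, $t0, 4: $t0=28|4=28
after add $t4, $t4, 4: $t4=208+4=212
after sub $t5, $t5, 1: $t5=5-1=4
cmp $t5, 0  (cmp 4,0)
bgt loop: taken
after lw $t0, 0($t4): $t0=M[212]=16
after or $t0, $t0, 4: $t0=16|4=20
after add $t4, $t4, 4: $t4=212+4=216
after sub $t5, $t5, 1: $t5=4-1=3
cmp $t5, 0  (cmp 3,0)
bgt loop: taken
after lw $t0, 0($t4): $t0=M[216]=18
after or $t0, $t0, 4: $t0=18|4=22
after add $t4, $t4, 4: $t4=216+4=220
after sub $t5, $t5, 1: $t5=3-1=2
cmp $t5, 0  (cmp 2,0)
bgt loop: taken
after lw $t0, 0($t4): $t0=M[220]=-2
after or $t0, $t0, 4: $t0=(-2)|4=-2
after add $t4, $t4, 4: $t4=220+4=224
after sub $t5, $t5, 1: $t5=2-1=1
cmp $t5, 0  (cmp 1,0)
bgt loop: taken
after lw $t0, 0($t4): $t0=M[224]=-5
after or $t0, $t0, 4: $t0=(-5)|4=-1
after add $t4, $t4, 4: $t4=224+4=228
after sub $t5, $t5, 1: $t5=1-1=0
cmp $t5, 0  (cmp 0,0)
bgt loop: not taken
sw $t0, (216) → M[216]=-1
halt.
Total executed instructions: 47.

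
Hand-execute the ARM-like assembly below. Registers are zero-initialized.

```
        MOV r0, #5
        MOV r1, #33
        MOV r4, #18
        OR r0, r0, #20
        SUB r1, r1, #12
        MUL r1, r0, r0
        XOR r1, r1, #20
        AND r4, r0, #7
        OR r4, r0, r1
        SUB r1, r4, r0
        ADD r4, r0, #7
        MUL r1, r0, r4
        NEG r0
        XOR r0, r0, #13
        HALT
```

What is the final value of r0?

MOV r0, #5 → r0=5
MOV r1, #33 → r1=33
MOV r4, #18 → r4=18
OR r0, r0, #20 → r0=5|20=21
SUB r1, r1, #12 → r1=33-12=21
MUL r1, r0, r0 → r1=21*21=441
XOR r1, r1, #20 → r1=441^20=429
AND r4, r0, #7 → r4=21&7=5
OR r4, r0, r1 → r4=21|429=445
SUB r1, r4, r0 → r1=445-21=424
ADD r4, r0, #7 → r4=21+7=28
MUL r1, r0, r4 → r1=21*28=588
NEG r0 → r0=-(21)=-21
XOR r0, r0, #13 → r0=(-21)^13=-26
halt.

-26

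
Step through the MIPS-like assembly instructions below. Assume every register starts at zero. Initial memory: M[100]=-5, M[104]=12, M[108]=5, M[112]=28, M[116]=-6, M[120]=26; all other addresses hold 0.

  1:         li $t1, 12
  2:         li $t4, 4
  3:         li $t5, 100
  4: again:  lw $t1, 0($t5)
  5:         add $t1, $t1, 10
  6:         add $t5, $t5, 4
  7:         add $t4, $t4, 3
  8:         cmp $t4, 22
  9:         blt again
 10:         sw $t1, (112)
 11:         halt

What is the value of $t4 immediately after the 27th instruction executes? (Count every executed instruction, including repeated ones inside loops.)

16

$t1=12
$t4=4
$t5=100
$t1=M[100]=-5
$t1=(-5)+10=5
$t5=100+4=104
$t4=4+3=7
cmp $t4, 22  (cmp 7,22)
blt again: taken
$t1=M[104]=12
$t1=12+10=22
$t5=104+4=108
$t4=7+3=10
cmp $t4, 22  (cmp 10,22)
blt again: taken
$t1=M[108]=5
$t1=5+10=15
$t5=108+4=112
$t4=10+3=13
cmp $t4, 22  (cmp 13,22)
blt again: taken
$t1=M[112]=28
$t1=28+10=38
$t5=112+4=116
$t4=13+3=16
cmp $t4, 22  (cmp 16,22)
blt again: taken
After step 27: $t4 = 16.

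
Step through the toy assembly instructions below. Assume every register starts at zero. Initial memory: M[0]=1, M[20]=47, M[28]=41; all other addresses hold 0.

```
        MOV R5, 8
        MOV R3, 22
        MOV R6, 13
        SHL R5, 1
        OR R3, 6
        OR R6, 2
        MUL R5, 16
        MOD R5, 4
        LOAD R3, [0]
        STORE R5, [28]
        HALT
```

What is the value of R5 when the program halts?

0

after MOV R5, 8: R5=8
after MOV R3, 22: R3=22
after MOV R6, 13: R6=13
after SHL R5, 1: R5=8<<1=16
after OR R3, 6: R3=22|6=22
after OR R6, 2: R6=13|2=15
after MUL R5, 16: R5=16*16=256
after MOD R5, 4: R5=256%4=0
after LOAD R3, [0]: R3=M[0]=1
STORE R5, [28] → M[28]=0
halt.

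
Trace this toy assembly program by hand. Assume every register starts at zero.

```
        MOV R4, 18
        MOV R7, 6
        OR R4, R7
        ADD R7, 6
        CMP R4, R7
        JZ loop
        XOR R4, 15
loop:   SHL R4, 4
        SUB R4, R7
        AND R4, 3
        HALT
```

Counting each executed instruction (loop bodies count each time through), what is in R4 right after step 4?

after MOV R4, 18: R4=18
after MOV R7, 6: R7=6
after OR R4, R7: R4=18|6=22
after ADD R7, 6: R7=6+6=12
After step 4: R4 = 22.

22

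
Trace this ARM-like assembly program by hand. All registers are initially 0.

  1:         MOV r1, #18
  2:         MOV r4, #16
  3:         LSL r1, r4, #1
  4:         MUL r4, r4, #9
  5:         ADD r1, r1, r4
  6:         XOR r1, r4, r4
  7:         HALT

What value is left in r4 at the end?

144

r1=18
r4=16
r1=16<<1=32
r4=16*9=144
r1=32+144=176
r1=144^144=0
halt.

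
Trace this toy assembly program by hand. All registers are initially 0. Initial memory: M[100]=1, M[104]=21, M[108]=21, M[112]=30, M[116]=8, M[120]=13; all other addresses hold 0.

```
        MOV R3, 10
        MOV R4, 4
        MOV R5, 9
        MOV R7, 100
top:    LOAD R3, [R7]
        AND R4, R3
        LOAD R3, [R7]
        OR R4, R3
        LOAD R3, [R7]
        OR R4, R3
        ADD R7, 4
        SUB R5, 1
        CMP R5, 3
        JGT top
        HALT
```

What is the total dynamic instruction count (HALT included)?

65

after MOV R3, 10: R3=10
after MOV R4, 4: R4=4
after MOV R5, 9: R5=9
after MOV R7, 100: R7=100
after LOAD R3, [R7]: R3=M[100]=1
after AND R4, R3: R4=4&1=0
after LOAD R3, [R7]: R3=M[100]=1
after OR R4, R3: R4=0|1=1
after LOAD R3, [R7]: R3=M[100]=1
after OR R4, R3: R4=1|1=1
after ADD R7, 4: R7=100+4=104
after SUB R5, 1: R5=9-1=8
CMP R5, 3  (cmp 8,3)
JGT top: taken
after LOAD R3, [R7]: R3=M[104]=21
after AND R4, R3: R4=1&21=1
after LOAD R3, [R7]: R3=M[104]=21
after OR R4, R3: R4=1|21=21
after LOAD R3, [R7]: R3=M[104]=21
after OR R4, R3: R4=21|21=21
after ADD R7, 4: R7=104+4=108
after SUB R5, 1: R5=8-1=7
CMP R5, 3  (cmp 7,3)
JGT top: taken
after LOAD R3, [R7]: R3=M[108]=21
after AND R4, R3: R4=21&21=21
after LOAD R3, [R7]: R3=M[108]=21
after OR R4, R3: R4=21|21=21
after LOAD R3, [R7]: R3=M[108]=21
after OR R4, R3: R4=21|21=21
after ADD R7, 4: R7=108+4=112
after SUB R5, 1: R5=7-1=6
CMP R5, 3  (cmp 6,3)
JGT top: taken
after LOAD R3, [R7]: R3=M[112]=30
after AND R4, R3: R4=21&30=20
after LOAD R3, [R7]: R3=M[112]=30
after OR R4, R3: R4=20|30=30
after LOAD R3, [R7]: R3=M[112]=30
after OR R4, R3: R4=30|30=30
after ADD R7, 4: R7=112+4=116
after SUB R5, 1: R5=6-1=5
CMP R5, 3  (cmp 5,3)
JGT top: taken
after LOAD R3, [R7]: R3=M[116]=8
after AND R4, R3: R4=30&8=8
after LOAD R3, [R7]: R3=M[116]=8
after OR R4, R3: R4=8|8=8
after LOAD R3, [R7]: R3=M[116]=8
after OR R4, R3: R4=8|8=8
after ADD R7, 4: R7=116+4=120
after SUB R5, 1: R5=5-1=4
CMP R5, 3  (cmp 4,3)
JGT top: taken
after LOAD R3, [R7]: R3=M[120]=13
after AND R4, R3: R4=8&13=8
after LOAD R3, [R7]: R3=M[120]=13
after OR R4, R3: R4=8|13=13
after LOAD R3, [R7]: R3=M[120]=13
after OR R4, R3: R4=13|13=13
after ADD R7, 4: R7=120+4=124
after SUB R5, 1: R5=4-1=3
CMP R5, 3  (cmp 3,3)
JGT top: not taken
halt.
Total executed instructions: 65.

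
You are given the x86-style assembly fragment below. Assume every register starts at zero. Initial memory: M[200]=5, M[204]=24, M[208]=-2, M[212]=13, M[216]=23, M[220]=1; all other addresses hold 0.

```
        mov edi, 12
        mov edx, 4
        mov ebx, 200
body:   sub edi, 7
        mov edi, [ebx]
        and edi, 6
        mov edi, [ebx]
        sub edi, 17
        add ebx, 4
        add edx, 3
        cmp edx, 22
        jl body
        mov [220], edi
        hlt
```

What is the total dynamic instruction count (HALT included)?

59

after mov edi, 12: edi=12
after mov edx, 4: edx=4
after mov ebx, 200: ebx=200
after sub edi, 7: edi=12-7=5
after mov edi, [ebx]: edi=M[200]=5
after and edi, 6: edi=5&6=4
after mov edi, [ebx]: edi=M[200]=5
after sub edi, 17: edi=5-17=-12
after add ebx, 4: ebx=200+4=204
after add edx, 3: edx=4+3=7
cmp edx, 22  (cmp 7,22)
jl body: taken
after sub edi, 7: edi=(-12)-7=-19
after mov edi, [ebx]: edi=M[204]=24
after and edi, 6: edi=24&6=0
after mov edi, [ebx]: edi=M[204]=24
after sub edi, 17: edi=24-17=7
after add ebx, 4: ebx=204+4=208
after add edx, 3: edx=7+3=10
cmp edx, 22  (cmp 10,22)
jl body: taken
after sub edi, 7: edi=7-7=0
after mov edi, [ebx]: edi=M[208]=-2
after and edi, 6: edi=(-2)&6=6
after mov edi, [ebx]: edi=M[208]=-2
after sub edi, 17: edi=(-2)-17=-19
after add ebx, 4: ebx=208+4=212
after add edx, 3: edx=10+3=13
cmp edx, 22  (cmp 13,22)
jl body: taken
after sub edi, 7: edi=(-19)-7=-26
after mov edi, [ebx]: edi=M[212]=13
after and edi, 6: edi=13&6=4
after mov edi, [ebx]: edi=M[212]=13
after sub edi, 17: edi=13-17=-4
after add ebx, 4: ebx=212+4=216
after add edx, 3: edx=13+3=16
cmp edx, 22  (cmp 16,22)
jl body: taken
after sub edi, 7: edi=(-4)-7=-11
after mov edi, [ebx]: edi=M[216]=23
after and edi, 6: edi=23&6=6
after mov edi, [ebx]: edi=M[216]=23
after sub edi, 17: edi=23-17=6
after add ebx, 4: ebx=216+4=220
after add edx, 3: edx=16+3=19
cmp edx, 22  (cmp 19,22)
jl body: taken
after sub edi, 7: edi=6-7=-1
after mov edi, [ebx]: edi=M[220]=1
after and edi, 6: edi=1&6=0
after mov edi, [ebx]: edi=M[220]=1
after sub edi, 17: edi=1-17=-16
after add ebx, 4: ebx=220+4=224
after add edx, 3: edx=19+3=22
cmp edx, 22  (cmp 22,22)
jl body: not taken
mov [220], edi → M[220]=-16
halt.
Total executed instructions: 59.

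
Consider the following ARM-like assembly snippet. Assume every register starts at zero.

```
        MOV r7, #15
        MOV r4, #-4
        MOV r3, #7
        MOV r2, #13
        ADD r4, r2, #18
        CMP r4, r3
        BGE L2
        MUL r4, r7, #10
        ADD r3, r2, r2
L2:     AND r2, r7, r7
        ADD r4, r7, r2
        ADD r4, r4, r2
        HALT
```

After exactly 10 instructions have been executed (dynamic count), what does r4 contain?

45

after MOV r7, #15: r7=15
after MOV r4, #-4: r4=-4
after MOV r3, #7: r3=7
after MOV r2, #13: r2=13
after ADD r4, r2, #18: r4=13+18=31
CMP r4, r3  (cmp 31,7)
BGE L2: taken
after AND r2, r7, r7: r2=15&15=15
after ADD r4, r7, r2: r4=15+15=30
after ADD r4, r4, r2: r4=30+15=45
After step 10: r4 = 45.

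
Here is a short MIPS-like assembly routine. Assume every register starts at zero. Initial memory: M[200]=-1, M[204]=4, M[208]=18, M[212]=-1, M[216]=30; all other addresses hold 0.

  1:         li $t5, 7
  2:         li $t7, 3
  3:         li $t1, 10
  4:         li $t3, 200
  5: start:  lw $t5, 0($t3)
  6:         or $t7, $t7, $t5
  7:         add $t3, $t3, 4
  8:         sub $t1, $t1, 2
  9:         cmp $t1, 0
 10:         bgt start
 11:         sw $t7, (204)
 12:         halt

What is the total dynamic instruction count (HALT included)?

li $t5, 7 → $t5=7
li $t7, 3 → $t7=3
li $t1, 10 → $t1=10
li $t3, 200 → $t3=200
lw $t5, 0($t3) → $t5=M[200]=-1
or $t7, $t7, $t5 → $t7=3|(-1)=-1
add $t3, $t3, 4 → $t3=200+4=204
sub $t1, $t1, 2 → $t1=10-2=8
cmp $t1, 0  (cmp 8,0)
bgt start: taken
lw $t5, 0($t3) → $t5=M[204]=4
or $t7, $t7, $t5 → $t7=(-1)|4=-1
add $t3, $t3, 4 → $t3=204+4=208
sub $t1, $t1, 2 → $t1=8-2=6
cmp $t1, 0  (cmp 6,0)
bgt start: taken
lw $t5, 0($t3) → $t5=M[208]=18
or $t7, $t7, $t5 → $t7=(-1)|18=-1
add $t3, $t3, 4 → $t3=208+4=212
sub $t1, $t1, 2 → $t1=6-2=4
cmp $t1, 0  (cmp 4,0)
bgt start: taken
lw $t5, 0($t3) → $t5=M[212]=-1
or $t7, $t7, $t5 → $t7=(-1)|(-1)=-1
add $t3, $t3, 4 → $t3=212+4=216
sub $t1, $t1, 2 → $t1=4-2=2
cmp $t1, 0  (cmp 2,0)
bgt start: taken
lw $t5, 0($t3) → $t5=M[216]=30
or $t7, $t7, $t5 → $t7=(-1)|30=-1
add $t3, $t3, 4 → $t3=216+4=220
sub $t1, $t1, 2 → $t1=2-2=0
cmp $t1, 0  (cmp 0,0)
bgt start: not taken
sw $t7, (204) → M[204]=-1
halt.
Total executed instructions: 36.

36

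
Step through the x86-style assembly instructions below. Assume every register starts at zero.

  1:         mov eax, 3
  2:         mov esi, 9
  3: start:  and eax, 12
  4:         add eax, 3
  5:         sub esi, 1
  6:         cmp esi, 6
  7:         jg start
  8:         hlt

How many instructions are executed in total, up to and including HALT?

18

mov eax, 3 → eax=3
mov esi, 9 → esi=9
and eax, 12 → eax=3&12=0
add eax, 3 → eax=0+3=3
sub esi, 1 → esi=9-1=8
cmp esi, 6  (cmp 8,6)
jg start: taken
and eax, 12 → eax=3&12=0
add eax, 3 → eax=0+3=3
sub esi, 1 → esi=8-1=7
cmp esi, 6  (cmp 7,6)
jg start: taken
and eax, 12 → eax=3&12=0
add eax, 3 → eax=0+3=3
sub esi, 1 → esi=7-1=6
cmp esi, 6  (cmp 6,6)
jg start: not taken
halt.
Total executed instructions: 18.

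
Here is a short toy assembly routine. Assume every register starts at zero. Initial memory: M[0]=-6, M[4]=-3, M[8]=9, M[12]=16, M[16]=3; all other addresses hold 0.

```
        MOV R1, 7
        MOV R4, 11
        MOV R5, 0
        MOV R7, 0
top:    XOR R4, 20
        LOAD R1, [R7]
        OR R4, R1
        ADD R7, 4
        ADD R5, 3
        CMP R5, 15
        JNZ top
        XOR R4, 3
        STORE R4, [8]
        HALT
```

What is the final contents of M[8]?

-24

MOV R1, 7 → R1=7
MOV R4, 11 → R4=11
MOV R5, 0 → R5=0
MOV R7, 0 → R7=0
XOR R4, 20 → R4=11^20=31
LOAD R1, [R7] → R1=M[0]=-6
OR R4, R1 → R4=31|(-6)=-1
ADD R7, 4 → R7=0+4=4
ADD R5, 3 → R5=0+3=3
CMP R5, 15  (cmp 3,15)
JNZ top: taken
XOR R4, 20 → R4=(-1)^20=-21
LOAD R1, [R7] → R1=M[4]=-3
OR R4, R1 → R4=(-21)|(-3)=-1
ADD R7, 4 → R7=4+4=8
ADD R5, 3 → R5=3+3=6
CMP R5, 15  (cmp 6,15)
JNZ top: taken
XOR R4, 20 → R4=(-1)^20=-21
LOAD R1, [R7] → R1=M[8]=9
OR R4, R1 → R4=(-21)|9=-21
ADD R7, 4 → R7=8+4=12
ADD R5, 3 → R5=6+3=9
CMP R5, 15  (cmp 9,15)
JNZ top: taken
XOR R4, 20 → R4=(-21)^20=-1
LOAD R1, [R7] → R1=M[12]=16
OR R4, R1 → R4=(-1)|16=-1
ADD R7, 4 → R7=12+4=16
ADD R5, 3 → R5=9+3=12
CMP R5, 15  (cmp 12,15)
JNZ top: taken
XOR R4, 20 → R4=(-1)^20=-21
LOAD R1, [R7] → R1=M[16]=3
OR R4, R1 → R4=(-21)|3=-21
ADD R7, 4 → R7=16+4=20
ADD R5, 3 → R5=12+3=15
CMP R5, 15  (cmp 15,15)
JNZ top: not taken
XOR R4, 3 → R4=(-21)^3=-24
STORE R4, [8] → M[8]=-24
halt.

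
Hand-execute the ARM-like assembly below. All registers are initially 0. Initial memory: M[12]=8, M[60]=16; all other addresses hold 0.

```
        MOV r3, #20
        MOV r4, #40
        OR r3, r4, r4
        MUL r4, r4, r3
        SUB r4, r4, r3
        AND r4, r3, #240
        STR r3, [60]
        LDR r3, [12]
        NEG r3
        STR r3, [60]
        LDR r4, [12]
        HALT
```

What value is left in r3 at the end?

-8

r3=20
r4=40
r3=40|40=40
r4=40*40=1600
r4=1600-40=1560
r4=40&240=32
STR r3, [60] → M[60]=40
r3=M[12]=8
r3=-(8)=-8
STR r3, [60] → M[60]=-8
r4=M[12]=8
halt.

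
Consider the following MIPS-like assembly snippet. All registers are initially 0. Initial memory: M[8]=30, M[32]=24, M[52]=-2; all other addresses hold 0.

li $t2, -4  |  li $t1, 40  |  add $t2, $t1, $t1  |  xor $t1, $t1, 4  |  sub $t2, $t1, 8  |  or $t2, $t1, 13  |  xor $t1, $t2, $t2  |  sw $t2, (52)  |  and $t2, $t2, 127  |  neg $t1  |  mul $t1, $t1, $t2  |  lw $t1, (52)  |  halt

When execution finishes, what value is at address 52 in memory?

li $t2, -4 → $t2=-4
li $t1, 40 → $t1=40
add $t2, $t1, $t1 → $t2=40+40=80
xor $t1, $t1, 4 → $t1=40^4=44
sub $t2, $t1, 8 → $t2=44-8=36
or $t2, $t1, 13 → $t2=44|13=45
xor $t1, $t2, $t2 → $t1=45^45=0
sw $t2, (52) → M[52]=45
and $t2, $t2, 127 → $t2=45&127=45
neg $t1 → $t1=-(0)=0
mul $t1, $t1, $t2 → $t1=0*45=0
lw $t1, (52) → $t1=M[52]=45
halt.

45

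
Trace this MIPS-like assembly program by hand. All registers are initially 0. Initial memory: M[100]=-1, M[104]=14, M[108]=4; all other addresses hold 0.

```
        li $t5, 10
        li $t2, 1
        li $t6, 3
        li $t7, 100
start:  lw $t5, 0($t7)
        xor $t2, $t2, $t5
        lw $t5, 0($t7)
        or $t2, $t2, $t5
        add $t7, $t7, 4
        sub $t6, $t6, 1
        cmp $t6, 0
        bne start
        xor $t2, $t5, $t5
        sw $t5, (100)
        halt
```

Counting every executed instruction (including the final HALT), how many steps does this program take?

$t5=10
$t2=1
$t6=3
$t7=100
$t5=M[100]=-1
$t2=1^(-1)=-2
$t5=M[100]=-1
$t2=(-2)|(-1)=-1
$t7=100+4=104
$t6=3-1=2
cmp $t6, 0  (cmp 2,0)
bne start: taken
$t5=M[104]=14
$t2=(-1)^14=-15
$t5=M[104]=14
$t2=(-15)|14=-1
$t7=104+4=108
$t6=2-1=1
cmp $t6, 0  (cmp 1,0)
bne start: taken
$t5=M[108]=4
$t2=(-1)^4=-5
$t5=M[108]=4
$t2=(-5)|4=-1
$t7=108+4=112
$t6=1-1=0
cmp $t6, 0  (cmp 0,0)
bne start: not taken
$t2=4^4=0
sw $t5, (100) → M[100]=4
halt.
Total executed instructions: 31.

31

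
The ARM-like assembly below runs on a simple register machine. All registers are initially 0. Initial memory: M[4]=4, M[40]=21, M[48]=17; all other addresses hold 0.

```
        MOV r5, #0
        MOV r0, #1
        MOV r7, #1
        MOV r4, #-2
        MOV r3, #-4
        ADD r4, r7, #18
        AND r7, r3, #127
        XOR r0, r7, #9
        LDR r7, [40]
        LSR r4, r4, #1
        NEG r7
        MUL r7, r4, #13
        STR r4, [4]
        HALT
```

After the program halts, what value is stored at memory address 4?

9

MOV r5, #0 → r5=0
MOV r0, #1 → r0=1
MOV r7, #1 → r7=1
MOV r4, #-2 → r4=-2
MOV r3, #-4 → r3=-4
ADD r4, r7, #18 → r4=1+18=19
AND r7, r3, #127 → r7=(-4)&127=124
XOR r0, r7, #9 → r0=124^9=117
LDR r7, [40] → r7=M[40]=21
LSR r4, r4, #1 → r4=19>>1=9
NEG r7 → r7=-(21)=-21
MUL r7, r4, #13 → r7=9*13=117
STR r4, [4] → M[4]=9
halt.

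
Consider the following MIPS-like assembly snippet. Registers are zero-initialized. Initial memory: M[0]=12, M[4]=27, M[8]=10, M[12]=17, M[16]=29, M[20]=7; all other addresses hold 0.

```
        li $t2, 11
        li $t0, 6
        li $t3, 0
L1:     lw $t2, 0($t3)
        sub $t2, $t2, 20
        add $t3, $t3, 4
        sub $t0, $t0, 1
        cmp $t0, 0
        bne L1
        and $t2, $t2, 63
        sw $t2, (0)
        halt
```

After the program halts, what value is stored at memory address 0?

li $t2, 11 → $t2=11
li $t0, 6 → $t0=6
li $t3, 0 → $t3=0
lw $t2, 0($t3) → $t2=M[0]=12
sub $t2, $t2, 20 → $t2=12-20=-8
add $t3, $t3, 4 → $t3=0+4=4
sub $t0, $t0, 1 → $t0=6-1=5
cmp $t0, 0  (cmp 5,0)
bne L1: taken
lw $t2, 0($t3) → $t2=M[4]=27
sub $t2, $t2, 20 → $t2=27-20=7
add $t3, $t3, 4 → $t3=4+4=8
sub $t0, $t0, 1 → $t0=5-1=4
cmp $t0, 0  (cmp 4,0)
bne L1: taken
lw $t2, 0($t3) → $t2=M[8]=10
sub $t2, $t2, 20 → $t2=10-20=-10
add $t3, $t3, 4 → $t3=8+4=12
sub $t0, $t0, 1 → $t0=4-1=3
cmp $t0, 0  (cmp 3,0)
bne L1: taken
lw $t2, 0($t3) → $t2=M[12]=17
sub $t2, $t2, 20 → $t2=17-20=-3
add $t3, $t3, 4 → $t3=12+4=16
sub $t0, $t0, 1 → $t0=3-1=2
cmp $t0, 0  (cmp 2,0)
bne L1: taken
lw $t2, 0($t3) → $t2=M[16]=29
sub $t2, $t2, 20 → $t2=29-20=9
add $t3, $t3, 4 → $t3=16+4=20
sub $t0, $t0, 1 → $t0=2-1=1
cmp $t0, 0  (cmp 1,0)
bne L1: taken
lw $t2, 0($t3) → $t2=M[20]=7
sub $t2, $t2, 20 → $t2=7-20=-13
add $t3, $t3, 4 → $t3=20+4=24
sub $t0, $t0, 1 → $t0=1-1=0
cmp $t0, 0  (cmp 0,0)
bne L1: not taken
and $t2, $t2, 63 → $t2=(-13)&63=51
sw $t2, (0) → M[0]=51
halt.

51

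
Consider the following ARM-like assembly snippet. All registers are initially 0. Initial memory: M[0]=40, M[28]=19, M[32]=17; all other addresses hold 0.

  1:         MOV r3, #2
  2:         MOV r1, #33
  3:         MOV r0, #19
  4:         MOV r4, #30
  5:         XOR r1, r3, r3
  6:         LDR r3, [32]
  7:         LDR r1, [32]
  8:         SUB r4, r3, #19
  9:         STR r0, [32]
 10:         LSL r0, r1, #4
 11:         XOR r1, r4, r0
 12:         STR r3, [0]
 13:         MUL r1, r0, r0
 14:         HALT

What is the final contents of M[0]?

17

after MOV r3, #2: r3=2
after MOV r1, #33: r1=33
after MOV r0, #19: r0=19
after MOV r4, #30: r4=30
after XOR r1, r3, r3: r1=2^2=0
after LDR r3, [32]: r3=M[32]=17
after LDR r1, [32]: r1=M[32]=17
after SUB r4, r3, #19: r4=17-19=-2
STR r0, [32] → M[32]=19
after LSL r0, r1, #4: r0=17<<4=272
after XOR r1, r4, r0: r1=(-2)^272=-274
STR r3, [0] → M[0]=17
after MUL r1, r0, r0: r1=272*272=73984
halt.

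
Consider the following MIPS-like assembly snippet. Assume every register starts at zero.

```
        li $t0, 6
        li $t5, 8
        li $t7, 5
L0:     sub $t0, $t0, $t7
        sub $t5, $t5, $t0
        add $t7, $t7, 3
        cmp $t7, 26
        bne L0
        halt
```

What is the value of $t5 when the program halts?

274

after li $t0, 6: $t0=6
after li $t5, 8: $t5=8
after li $t7, 5: $t7=5
after sub $t0, $t0, $t7: $t0=6-5=1
after sub $t5, $t5, $t0: $t5=8-1=7
after add $t7, $t7, 3: $t7=5+3=8
cmp $t7, 26  (cmp 8,26)
bne L0: taken
after sub $t0, $t0, $t7: $t0=1-8=-7
after sub $t5, $t5, $t0: $t5=7-(-7)=14
after add $t7, $t7, 3: $t7=8+3=11
cmp $t7, 26  (cmp 11,26)
bne L0: taken
after sub $t0, $t0, $t7: $t0=(-7)-11=-18
after sub $t5, $t5, $t0: $t5=14-(-18)=32
after add $t7, $t7, 3: $t7=11+3=14
cmp $t7, 26  (cmp 14,26)
bne L0: taken
after sub $t0, $t0, $t7: $t0=(-18)-14=-32
after sub $t5, $t5, $t0: $t5=32-(-32)=64
after add $t7, $t7, 3: $t7=14+3=17
cmp $t7, 26  (cmp 17,26)
bne L0: taken
after sub $t0, $t0, $t7: $t0=(-32)-17=-49
after sub $t5, $t5, $t0: $t5=64-(-49)=113
after add $t7, $t7, 3: $t7=17+3=20
cmp $t7, 26  (cmp 20,26)
bne L0: taken
after sub $t0, $t0, $t7: $t0=(-49)-20=-69
after sub $t5, $t5, $t0: $t5=113-(-69)=182
after add $t7, $t7, 3: $t7=20+3=23
cmp $t7, 26  (cmp 23,26)
bne L0: taken
after sub $t0, $t0, $t7: $t0=(-69)-23=-92
after sub $t5, $t5, $t0: $t5=182-(-92)=274
after add $t7, $t7, 3: $t7=23+3=26
cmp $t7, 26  (cmp 26,26)
bne L0: not taken
halt.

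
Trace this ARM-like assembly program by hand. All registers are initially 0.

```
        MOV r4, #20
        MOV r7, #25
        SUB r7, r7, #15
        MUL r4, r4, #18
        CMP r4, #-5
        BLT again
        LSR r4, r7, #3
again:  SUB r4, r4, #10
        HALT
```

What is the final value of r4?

MOV r4, #20 → r4=20
MOV r7, #25 → r7=25
SUB r7, r7, #15 → r7=25-15=10
MUL r4, r4, #18 → r4=20*18=360
CMP r4, #-5  (cmp 360,-5)
BLT again: not taken
LSR r4, r7, #3 → r4=10>>3=1
SUB r4, r4, #10 → r4=1-10=-9
halt.

-9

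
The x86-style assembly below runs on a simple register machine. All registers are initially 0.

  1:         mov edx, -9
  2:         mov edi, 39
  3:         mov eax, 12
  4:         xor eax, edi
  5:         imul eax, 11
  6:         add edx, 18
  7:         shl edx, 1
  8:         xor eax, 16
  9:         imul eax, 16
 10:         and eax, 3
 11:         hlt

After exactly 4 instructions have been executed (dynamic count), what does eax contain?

43

edx=-9
edi=39
eax=12
eax=12^39=43
After step 4: eax = 43.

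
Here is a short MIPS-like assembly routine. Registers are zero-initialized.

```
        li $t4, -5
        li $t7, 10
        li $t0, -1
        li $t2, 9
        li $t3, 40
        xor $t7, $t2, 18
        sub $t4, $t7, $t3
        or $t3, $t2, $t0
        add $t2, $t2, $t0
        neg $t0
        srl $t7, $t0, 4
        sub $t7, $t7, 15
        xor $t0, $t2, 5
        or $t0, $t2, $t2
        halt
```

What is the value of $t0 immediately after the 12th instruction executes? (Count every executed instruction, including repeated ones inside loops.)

1

li $t4, -5 → $t4=-5
li $t7, 10 → $t7=10
li $t0, -1 → $t0=-1
li $t2, 9 → $t2=9
li $t3, 40 → $t3=40
xor $t7, $t2, 18 → $t7=9^18=27
sub $t4, $t7, $t3 → $t4=27-40=-13
or $t3, $t2, $t0 → $t3=9|(-1)=-1
add $t2, $t2, $t0 → $t2=9+(-1)=8
neg $t0 → $t0=-(-1)=1
srl $t7, $t0, 4 → $t7=1>>4=0
sub $t7, $t7, 15 → $t7=0-15=-15
After step 12: $t0 = 1.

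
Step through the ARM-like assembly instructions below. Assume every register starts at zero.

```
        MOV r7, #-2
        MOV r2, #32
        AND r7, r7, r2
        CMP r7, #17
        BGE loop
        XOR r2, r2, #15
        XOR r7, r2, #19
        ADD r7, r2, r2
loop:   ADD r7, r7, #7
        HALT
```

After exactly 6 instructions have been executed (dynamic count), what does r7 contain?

39

MOV r7, #-2 → r7=-2
MOV r2, #32 → r2=32
AND r7, r7, r2 → r7=(-2)&32=32
CMP r7, #17  (cmp 32,17)
BGE loop: taken
ADD r7, r7, #7 → r7=32+7=39
After step 6: r7 = 39.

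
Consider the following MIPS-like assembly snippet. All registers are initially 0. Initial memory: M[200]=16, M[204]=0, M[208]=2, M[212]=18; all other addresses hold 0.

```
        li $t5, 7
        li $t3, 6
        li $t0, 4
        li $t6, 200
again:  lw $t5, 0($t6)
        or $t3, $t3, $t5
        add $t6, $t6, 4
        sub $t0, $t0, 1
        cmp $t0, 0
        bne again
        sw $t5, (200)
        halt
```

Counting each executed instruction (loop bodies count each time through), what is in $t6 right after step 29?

216

li $t5, 7 → $t5=7
li $t3, 6 → $t3=6
li $t0, 4 → $t0=4
li $t6, 200 → $t6=200
lw $t5, 0($t6) → $t5=M[200]=16
or $t3, $t3, $t5 → $t3=6|16=22
add $t6, $t6, 4 → $t6=200+4=204
sub $t0, $t0, 1 → $t0=4-1=3
cmp $t0, 0  (cmp 3,0)
bne again: taken
lw $t5, 0($t6) → $t5=M[204]=0
or $t3, $t3, $t5 → $t3=22|0=22
add $t6, $t6, 4 → $t6=204+4=208
sub $t0, $t0, 1 → $t0=3-1=2
cmp $t0, 0  (cmp 2,0)
bne again: taken
lw $t5, 0($t6) → $t5=M[208]=2
or $t3, $t3, $t5 → $t3=22|2=22
add $t6, $t6, 4 → $t6=208+4=212
sub $t0, $t0, 1 → $t0=2-1=1
cmp $t0, 0  (cmp 1,0)
bne again: taken
lw $t5, 0($t6) → $t5=M[212]=18
or $t3, $t3, $t5 → $t3=22|18=22
add $t6, $t6, 4 → $t6=212+4=216
sub $t0, $t0, 1 → $t0=1-1=0
cmp $t0, 0  (cmp 0,0)
bne again: not taken
sw $t5, (200) → M[200]=18
After step 29: $t6 = 216.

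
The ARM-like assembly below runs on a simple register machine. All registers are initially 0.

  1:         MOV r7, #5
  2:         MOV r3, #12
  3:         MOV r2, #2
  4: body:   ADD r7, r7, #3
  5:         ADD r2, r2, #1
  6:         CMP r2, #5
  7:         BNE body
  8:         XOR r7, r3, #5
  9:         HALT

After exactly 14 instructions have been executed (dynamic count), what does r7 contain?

after MOV r7, #5: r7=5
after MOV r3, #12: r3=12
after MOV r2, #2: r2=2
after ADD r7, r7, #3: r7=5+3=8
after ADD r2, r2, #1: r2=2+1=3
CMP r2, #5  (cmp 3,5)
BNE body: taken
after ADD r7, r7, #3: r7=8+3=11
after ADD r2, r2, #1: r2=3+1=4
CMP r2, #5  (cmp 4,5)
BNE body: taken
after ADD r7, r7, #3: r7=11+3=14
after ADD r2, r2, #1: r2=4+1=5
CMP r2, #5  (cmp 5,5)
After step 14: r7 = 14.

14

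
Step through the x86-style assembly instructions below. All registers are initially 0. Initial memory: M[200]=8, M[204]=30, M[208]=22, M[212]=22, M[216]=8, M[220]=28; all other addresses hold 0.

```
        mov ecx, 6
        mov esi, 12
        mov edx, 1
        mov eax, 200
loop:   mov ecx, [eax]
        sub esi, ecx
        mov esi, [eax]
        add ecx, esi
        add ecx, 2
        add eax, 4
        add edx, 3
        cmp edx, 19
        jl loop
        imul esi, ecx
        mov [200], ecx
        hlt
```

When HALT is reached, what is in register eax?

224

ecx=6
esi=12
edx=1
eax=200
ecx=M[200]=8
esi=12-8=4
esi=M[200]=8
ecx=8+8=16
ecx=16+2=18
eax=200+4=204
edx=1+3=4
cmp edx, 19  (cmp 4,19)
jl loop: taken
ecx=M[204]=30
esi=8-30=-22
esi=M[204]=30
ecx=30+30=60
ecx=60+2=62
eax=204+4=208
edx=4+3=7
cmp edx, 19  (cmp 7,19)
jl loop: taken
ecx=M[208]=22
esi=30-22=8
esi=M[208]=22
ecx=22+22=44
ecx=44+2=46
eax=208+4=212
edx=7+3=10
cmp edx, 19  (cmp 10,19)
jl loop: taken
ecx=M[212]=22
esi=22-22=0
esi=M[212]=22
ecx=22+22=44
ecx=44+2=46
eax=212+4=216
edx=10+3=13
cmp edx, 19  (cmp 13,19)
jl loop: taken
ecx=M[216]=8
esi=22-8=14
esi=M[216]=8
ecx=8+8=16
ecx=16+2=18
eax=216+4=220
edx=13+3=16
cmp edx, 19  (cmp 16,19)
jl loop: taken
ecx=M[220]=28
esi=8-28=-20
esi=M[220]=28
ecx=28+28=56
ecx=56+2=58
eax=220+4=224
edx=16+3=19
cmp edx, 19  (cmp 19,19)
jl loop: not taken
esi=28*58=1624
mov [200], ecx → M[200]=58
halt.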